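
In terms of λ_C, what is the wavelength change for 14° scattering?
0.0297 λ_C

The Compton shift formula is:
Δλ = λ_C(1 - cos θ)

Dividing both sides by λ_C:
Δλ/λ_C = 1 - cos θ

For θ = 14°:
Δλ/λ_C = 1 - cos(14°)
Δλ/λ_C = 1 - 0.9703
Δλ/λ_C = 0.0297

This means the shift is 0.0297 × λ_C = 0.0721 pm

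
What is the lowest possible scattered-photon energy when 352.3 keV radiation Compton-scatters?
148.0957 keV (at θ = 180°)

The scattered photon has minimum energy when its wavelength is maximum, i.e., when the Compton shift Δλ = λ_C(1 − cos θ) is maximum. This occurs at θ = 180° (backscattering), giving Δλ_max = 2λ_C = 4.8526 pm.

Initial wavelength: λ₀ = hc/E₀ = 3.5193 pm
Maximum final wavelength: λ'_max = λ₀ + 2λ_C = 3.5193 + 4.8526 = 8.3719 pm
Minimum final energy: E'_min = hc/λ'_max = 148.0957 keV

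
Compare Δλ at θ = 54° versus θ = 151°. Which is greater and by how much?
151° produces the larger shift by a factor of 4.548

Calculate both shifts using Δλ = λ_C(1 - cos θ):

For θ₁ = 54°:
Δλ₁ = 2.4263 × (1 - cos(54°))
Δλ₁ = 2.4263 × 0.4122
Δλ₁ = 1.0002 pm

For θ₂ = 151°:
Δλ₂ = 2.4263 × (1 - cos(151°))
Δλ₂ = 2.4263 × 1.8746
Δλ₂ = 4.5484 pm

The 151° angle produces the larger shift.
Ratio: 4.5484/1.0002 = 4.548

(Intermediate values are shown rounded; full precision is carried through to the final answer.)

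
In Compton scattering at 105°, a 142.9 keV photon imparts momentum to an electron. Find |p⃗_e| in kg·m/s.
1.0609e-22 kg·m/s

The electron is initially at rest, so by conservation of momentum:
p⃗_e = p⃗₀ − p⃗'  (incident photon momentum minus scattered photon momentum)

Photon momentum magnitudes (p = h/λ = E/c):
λ₀ = hc/E₀ = 8.6763 pm → p₀ = h/λ₀ = 7.6370e-23 kg·m/s
Δλ = λ_C(1 − cos 105°) = 3.0543 pm
λ' = 11.7306 pm → p' = h/λ' = 5.6485e-23 kg·m/s

The scattered photon makes angle θ = 105° with the incident direction, so by the law of cosines:
|p⃗_e|² = p₀² + p'² − 2p₀p'cos θ
|p⃗_e|² = (7.6370e-23)² + (5.6485e-23)² − 2·7.6370e-23·5.6485e-23·cos(105°)
|p⃗_e| = 1.0609e-22 kg·m/s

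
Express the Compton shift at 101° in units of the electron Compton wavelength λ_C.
1.1908 λ_C

The Compton shift formula is:
Δλ = λ_C(1 - cos θ)

Dividing both sides by λ_C:
Δλ/λ_C = 1 - cos θ

For θ = 101°:
Δλ/λ_C = 1 - cos(101°)
Δλ/λ_C = 1 - -0.1908
Δλ/λ_C = 1.1908

This means the shift is 1.1908 × λ_C = 2.8893 pm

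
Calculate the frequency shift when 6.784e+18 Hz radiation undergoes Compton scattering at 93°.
3.706e+17 Hz (decrease)

Convert frequency to wavelength (c = 299792458 m/s):
λ₀ = c/f₀ = 299792458/6.784e+18 = 4.4191105e-11 m = 44.1911 pm

Calculate Compton shift:
Δλ = λ_C(1 - cos(93°)) = 2.5533 pm

Final wavelength:
λ' = λ₀ + Δλ = 44.1911 + 2.5533 = 46.7444 pm

Final frequency:
f' = c/λ' = 299792458/4.6744399e-11 = 6.4134413e+18 Hz

Frequency shift (decrease):
Δf = f₀ - f' = 6.784e+18 - 6.4134413e+18 = 3.706e+17 Hz

(Intermediate values are shown rounded; full precision is carried through to the final answer.)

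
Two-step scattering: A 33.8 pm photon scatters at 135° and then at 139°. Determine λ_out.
42.1994 pm

Apply Compton shift twice:

First scattering at θ₁ = 135°:
Δλ₁ = λ_C(1 - cos(135°))
Δλ₁ = 2.4263 × 1.7071
Δλ₁ = 4.1420 pm

After first scattering:
λ₁ = 33.8 + 4.1420 = 37.9420 pm

Second scattering at θ₂ = 139°:
Δλ₂ = λ_C(1 - cos(139°))
Δλ₂ = 2.4263 × 1.7547
Δλ₂ = 4.2575 pm

Final wavelength:
λ₂ = 37.9420 + 4.2575 = 42.1994 pm

Total shift: Δλ_total = 4.1420 + 4.2575 = 8.3994 pm

(Intermediate values are shown rounded; full precision is carried through to the final answer.)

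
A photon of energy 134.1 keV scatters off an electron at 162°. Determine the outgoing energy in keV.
88.6899 keV

First convert energy to wavelength:
λ = hc/E, with hc ≈ 1239.842 keV·pm (i.e. 1239.842 eV·nm)

For E = 134.1 keV = 134100 eV:
λ = 1239.842 keV·pm / 134.1 keV
λ = 9.2457 pm

Calculate the Compton shift:
Δλ = λ_C(1 - cos(162°)) = 2.4263 × 1.9511
Δλ = 4.7339 pm

Final wavelength:
λ' = 9.2457 + 4.7339 = 13.9795 pm

Final energy:
E' = hc/λ' = 1239.842 / 13.9795 = 88.6899 keV

(Intermediate values are shown rounded; full precision is carried through to the final answer.)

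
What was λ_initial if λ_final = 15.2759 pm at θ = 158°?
10.6000 pm

From λ' = λ + Δλ, we have λ = λ' - Δλ

First calculate the Compton shift:
Δλ = λ_C(1 - cos θ)
Δλ = 2.4263 × (1 - cos(158°))
Δλ = 2.4263 × 1.9272
Δλ = 4.6759 pm

Initial wavelength:
λ = λ' - Δλ
λ = 15.2759 - 4.6759
λ = 10.6000 pm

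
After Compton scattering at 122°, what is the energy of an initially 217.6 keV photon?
131.7598 keV

First convert energy to wavelength:
λ = hc/E, with hc ≈ 1239.842 keV·pm (i.e. 1239.842 eV·nm)

For E = 217.6 keV = 217600 eV:
λ = 1239.842 keV·pm / 217.6 keV
λ = 5.6978 pm

Calculate the Compton shift:
Δλ = λ_C(1 - cos(122°)) = 2.4263 × 1.5299
Δλ = 3.7121 pm

Final wavelength:
λ' = 5.6978 + 3.7121 = 9.4099 pm

Final energy:
E' = hc/λ' = 1239.842 / 9.4099 = 131.7598 keV

(Intermediate values are shown rounded; full precision is carried through to the final answer.)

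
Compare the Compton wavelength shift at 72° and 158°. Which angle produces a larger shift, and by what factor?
158° produces the larger shift by a factor of 2.789

Calculate both shifts using Δλ = λ_C(1 - cos θ):

For θ₁ = 72°:
Δλ₁ = 2.4263 × (1 - cos(72°))
Δλ₁ = 2.4263 × 0.6910
Δλ₁ = 1.6765 pm

For θ₂ = 158°:
Δλ₂ = 2.4263 × (1 - cos(158°))
Δλ₂ = 2.4263 × 1.9272
Δλ₂ = 4.6759 pm

The 158° angle produces the larger shift.
Ratio: 4.6759/1.6765 = 2.789

(Intermediate values are shown rounded; full precision is carried through to the final answer.)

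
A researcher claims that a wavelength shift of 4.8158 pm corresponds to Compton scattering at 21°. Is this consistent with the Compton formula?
No, inconsistent

Calculate the expected shift for θ = 21°:

Δλ_expected = λ_C(1 - cos(21°))
Δλ_expected = 2.4263 × (1 - cos(21°))
Δλ_expected = 2.4263 × 0.0664
Δλ_expected = 0.1612 pm

Given shift: 4.8158 pm
Expected shift: 0.1612 pm
Difference: 4.6546 pm

The values do not match. The given shift corresponds to θ ≈ 170.0°, not 21°.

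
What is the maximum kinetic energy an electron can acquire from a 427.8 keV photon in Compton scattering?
267.8369 keV

Maximum energy transfer occurs at θ = 180° (backscattering).

Initial photon: E₀ = 427.8 keV → λ₀ = 2.8982 pm

Maximum Compton shift (at 180°):
Δλ_max = 2λ_C = 2 × 2.4263 = 4.8526 pm

Final wavelength:
λ' = 2.8982 + 4.8526 = 7.7508 pm

Minimum photon energy (maximum energy to electron):
E'_min = hc/λ' = 159.9631 keV

Maximum electron kinetic energy:
K_max = E₀ - E'_min = 427.8000 - 159.9631 = 267.8369 keV

(Intermediate values are shown rounded; full precision is carried through to the final answer.)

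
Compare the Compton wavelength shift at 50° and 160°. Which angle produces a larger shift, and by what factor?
160° produces the larger shift by a factor of 5.430

Calculate both shifts using Δλ = λ_C(1 - cos θ):

For θ₁ = 50°:
Δλ₁ = 2.4263 × (1 - cos(50°))
Δλ₁ = 2.4263 × 0.3572
Δλ₁ = 0.8667 pm

For θ₂ = 160°:
Δλ₂ = 2.4263 × (1 - cos(160°))
Δλ₂ = 2.4263 × 1.9397
Δλ₂ = 4.7063 pm

The 160° angle produces the larger shift.
Ratio: 4.7063/0.8667 = 5.430

(Intermediate values are shown rounded; full precision is carried through to the final answer.)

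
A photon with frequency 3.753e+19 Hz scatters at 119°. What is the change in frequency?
1.167e+19 Hz (decrease)

Convert frequency to wavelength (c = 299792458 m/s):
λ₀ = c/f₀ = 299792458/3.753e+19 = 7.9880751e-12 m = 7.9881 pm

Calculate Compton shift:
Δλ = λ_C(1 - cos(119°)) = 3.6026 pm

Final wavelength:
λ' = λ₀ + Δλ = 7.9881 + 3.6026 = 11.5907 pm

Final frequency:
f' = c/λ' = 299792458/1.1590684e-11 = 2.5864950e+19 Hz

Frequency shift (decrease):
Δf = f₀ - f' = 3.753e+19 - 2.5864950e+19 = 1.167e+19 Hz

(Intermediate values are shown rounded; full precision is carried through to the final answer.)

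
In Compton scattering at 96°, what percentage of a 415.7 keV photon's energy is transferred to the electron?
0.4733 (or 47.33%)

Calculate initial and final photon energies:

Initial: E₀ = 415.7 keV → λ₀ = 2.9825 pm
Compton shift: Δλ = 2.6799 pm
Final wavelength: λ' = 5.6625 pm
Final energy: E' = 218.9578 keV

Fractional energy loss:
(E₀ - E')/E₀ = (415.7000 - 218.9578)/415.7000
= 196.7422/415.7000
= 0.4733
= 47.33%

(Intermediate values are shown rounded; full precision is carried through to the final answer.)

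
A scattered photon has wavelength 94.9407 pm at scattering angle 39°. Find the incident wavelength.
94.4000 pm

From λ' = λ + Δλ, we have λ = λ' - Δλ

First calculate the Compton shift:
Δλ = λ_C(1 - cos θ)
Δλ = 2.4263 × (1 - cos(39°))
Δλ = 2.4263 × 0.2229
Δλ = 0.5407 pm

Initial wavelength:
λ = λ' - Δλ
λ = 94.9407 - 0.5407
λ = 94.4000 pm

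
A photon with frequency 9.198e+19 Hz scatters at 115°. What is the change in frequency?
4.731e+19 Hz (decrease)

Convert frequency to wavelength (c = 299792458 m/s):
λ₀ = c/f₀ = 299792458/9.198e+19 = 3.2593222e-12 m = 3.2593 pm

Calculate Compton shift:
Δλ = λ_C(1 - cos(115°)) = 3.4517 pm

Final wavelength:
λ' = λ₀ + Δλ = 3.2593 + 3.4517 = 6.7110 pm

Final frequency:
f' = c/λ' = 299792458/6.7110355e-12 = 4.4671565e+19 Hz

Frequency shift (decrease):
Δf = f₀ - f' = 9.198e+19 - 4.4671565e+19 = 4.731e+19 Hz

(Intermediate values are shown rounded; full precision is carried through to the final answer.)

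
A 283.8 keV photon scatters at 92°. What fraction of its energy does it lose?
0.3650 (or 36.50%)

Calculate initial and final photon energies:

Initial: E₀ = 283.8 keV → λ₀ = 4.3687 pm
Compton shift: Δλ = 2.5110 pm
Final wavelength: λ' = 6.8797 pm
Final energy: E' = 180.2173 keV

Fractional energy loss:
(E₀ - E')/E₀ = (283.8000 - 180.2173)/283.8000
= 103.5827/283.8000
= 0.3650
= 36.50%

(Intermediate values are shown rounded; full precision is carried through to the final answer.)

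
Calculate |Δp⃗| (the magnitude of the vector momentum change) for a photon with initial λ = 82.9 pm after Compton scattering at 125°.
1.3868e-23 kg·m/s

Photon momentum magnitude is p = h/λ.

Initial momentum:
p₀ = h/λ = 6.6261e-34/8.2900e-11 = 7.9928e-24 kg·m/s

After scattering:
λ' = λ + Δλ = 82.9 + 3.8180 = 86.7180 pm
p' = h/λ' = 6.6261e-34/8.6718e-11 = 7.6409e-24 kg·m/s

Momentum is a vector; the scattered photon's direction makes angle θ = 125° with the incident direction. The magnitude of the vector change Δp⃗ = p⃗₀ − p⃗' is found from the law of cosines:
|Δp⃗|² = p₀² + p'² − 2p₀p'cos θ
|Δp⃗|² = (7.9928e-24)² + (7.6409e-24)² − 2·7.9928e-24·7.6409e-24·cos(125°)
|Δp⃗| = 1.3868e-23 kg·m/s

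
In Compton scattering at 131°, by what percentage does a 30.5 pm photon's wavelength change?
13.1741%

Calculate the Compton shift:
Δλ = λ_C(1 - cos(131°))
Δλ = 2.4263 × (1 - cos(131°))
Δλ = 2.4263 × 1.6561
Δλ = 4.0181 pm

Percentage change:
(Δλ/λ₀) × 100 = (4.0181/30.5) × 100
= 13.1741%

(Intermediate values are shown rounded; full precision is carried through to the final answer.)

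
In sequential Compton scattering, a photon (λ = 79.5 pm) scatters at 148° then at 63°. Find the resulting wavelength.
85.3087 pm

Apply Compton shift twice:

First scattering at θ₁ = 148°:
Δλ₁ = λ_C(1 - cos(148°))
Δλ₁ = 2.4263 × 1.8480
Δλ₁ = 4.4839 pm

After first scattering:
λ₁ = 79.5 + 4.4839 = 83.9839 pm

Second scattering at θ₂ = 63°:
Δλ₂ = λ_C(1 - cos(63°))
Δλ₂ = 2.4263 × 0.5460
Δλ₂ = 1.3248 pm

Final wavelength:
λ₂ = 83.9839 + 1.3248 = 85.3087 pm

Total shift: Δλ_total = 4.4839 + 1.3248 = 5.8087 pm

(Intermediate values are shown rounded; full precision is carried through to the final answer.)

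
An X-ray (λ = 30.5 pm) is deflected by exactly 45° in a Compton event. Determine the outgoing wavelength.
31.2106 pm

Using the Compton formula: λ' = λ + λ_C(1 − cos θ)

For θ = 45°, cos θ = √2/2 (exact) ≈ 0.7071, so:
1 − cos 45° = 1 − (√2/2) ≈ 0.2929

Δλ = λ_C × 0.2929 = 2.4263 × 0.2929 = 0.7106 pm

λ' = 30.5 + 0.7106 = 31.2106 pm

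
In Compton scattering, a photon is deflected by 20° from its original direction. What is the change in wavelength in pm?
0.1463 pm

Using the Compton scattering formula:
Δλ = λ_C(1 - cos θ)

where λ_C = h/(m_e·c) ≈ 2.4263 pm is the Compton wavelength of an electron.

For θ = 20°:
cos(20°) = 0.9397
1 - cos(20°) = 0.0603

Δλ = 2.4263 × 0.0603
Δλ = 0.1463 pm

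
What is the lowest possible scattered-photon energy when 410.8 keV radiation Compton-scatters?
157.5255 keV (at θ = 180°)

The scattered photon has minimum energy when its wavelength is maximum, i.e., when the Compton shift Δλ = λ_C(1 − cos θ) is maximum. This occurs at θ = 180° (backscattering), giving Δλ_max = 2λ_C = 4.8526 pm.

Initial wavelength: λ₀ = hc/E₀ = 3.0181 pm
Maximum final wavelength: λ'_max = λ₀ + 2λ_C = 3.0181 + 4.8526 = 7.8707 pm
Minimum final energy: E'_min = hc/λ'_max = 157.5255 keV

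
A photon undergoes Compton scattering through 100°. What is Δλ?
2.8476 pm

Using the Compton scattering formula:
Δλ = λ_C(1 - cos θ)

where λ_C = h/(m_e·c) ≈ 2.4263 pm is the Compton wavelength of an electron.

For θ = 100°:
cos(100°) = -0.1736
1 - cos(100°) = 1.1736

Δλ = 2.4263 × 1.1736
Δλ = 2.8476 pm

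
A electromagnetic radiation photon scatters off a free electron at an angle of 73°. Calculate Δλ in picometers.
1.7169 pm

Using the Compton scattering formula:
Δλ = λ_C(1 - cos θ)

where λ_C = h/(m_e·c) ≈ 2.4263 pm is the Compton wavelength of an electron.

For θ = 73°:
cos(73°) = 0.2924
1 - cos(73°) = 0.7076

Δλ = 2.4263 × 0.7076
Δλ = 1.7169 pm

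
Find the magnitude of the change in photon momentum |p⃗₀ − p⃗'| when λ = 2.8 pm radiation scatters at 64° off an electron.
2.1980e-22 kg·m/s

Photon momentum magnitude is p = h/λ.

Initial momentum:
p₀ = h/λ = 6.6261e-34/2.8000e-12 = 2.3665e-22 kg·m/s

After scattering:
λ' = λ + Δλ = 2.8 + 1.3627 = 4.1627 pm
p' = h/λ' = 6.6261e-34/4.1627e-12 = 1.5918e-22 kg·m/s

Momentum is a vector; the scattered photon's direction makes angle θ = 64° with the incident direction. The magnitude of the vector change Δp⃗ = p⃗₀ − p⃗' is found from the law of cosines:
|Δp⃗|² = p₀² + p'² − 2p₀p'cos θ
|Δp⃗|² = (2.3665e-22)² + (1.5918e-22)² − 2·2.3665e-22·1.5918e-22·cos(64°)
|Δp⃗| = 2.1980e-22 kg·m/s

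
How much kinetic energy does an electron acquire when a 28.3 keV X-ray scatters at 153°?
2.6828 keV

By energy conservation: K_e = E_initial - E_final

First find the scattered photon energy:
Initial wavelength: λ = hc/E = 43.8107 pm
Compton shift: Δλ = λ_C(1 - cos(153°)) = 4.5882 pm
Final wavelength: λ' = 43.8107 + 4.5882 = 48.3988 pm
Final photon energy: E' = hc/λ' = 25.6172 keV

Electron kinetic energy:
K_e = E - E' = 28.3000 - 25.6172 = 2.6828 keV

(Intermediate values are shown rounded; full precision is carried through to the final answer.)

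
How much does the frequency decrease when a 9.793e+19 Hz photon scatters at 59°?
2.719e+19 Hz (decrease)

Convert frequency to wavelength (c = 299792458 m/s):
λ₀ = c/f₀ = 299792458/9.793e+19 = 3.0612934e-12 m = 3.0613 pm

Calculate Compton shift:
Δλ = λ_C(1 - cos(59°)) = 1.1767 pm

Final wavelength:
λ' = λ₀ + Δλ = 3.0613 + 1.1767 = 4.2380 pm

Final frequency:
f' = c/λ' = 299792458/4.2379614e-12 = 7.0739780e+19 Hz

Frequency shift (decrease):
Δf = f₀ - f' = 9.793e+19 - 7.0739780e+19 = 2.719e+19 Hz

(Intermediate values are shown rounded; full precision is carried through to the final answer.)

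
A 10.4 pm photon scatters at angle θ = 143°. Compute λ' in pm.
14.7640 pm

Using the Compton scattering formula:
λ' = λ + Δλ = λ + λ_C(1 - cos θ)

Given:
- Initial wavelength λ = 10.4 pm
- Scattering angle θ = 143°
- Compton wavelength λ_C ≈ 2.4263 pm

Calculate the shift:
Δλ = 2.4263 × (1 - cos(143°))
Δλ = 2.4263 × 1.7986
Δλ = 4.3640 pm

Final wavelength:
λ' = 10.4 + 4.3640 = 14.7640 pm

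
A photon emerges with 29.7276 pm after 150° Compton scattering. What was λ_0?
25.2000 pm

From λ' = λ + Δλ, we have λ = λ' - Δλ

First calculate the Compton shift:
Δλ = λ_C(1 - cos θ)
Δλ = 2.4263 × (1 - cos(150°))
Δλ = 2.4263 × 1.8660
Δλ = 4.5276 pm

Initial wavelength:
λ = λ' - Δλ
λ = 29.7276 - 4.5276
λ = 25.2000 pm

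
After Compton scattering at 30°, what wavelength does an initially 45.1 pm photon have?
45.4251 pm

Using the Compton formula: λ' = λ + λ_C(1 − cos θ)

For θ = 30°, cos θ = √3/2 (exact) ≈ 0.8660, so:
1 − cos 30° = 1 − (√3/2) ≈ 0.1340

Δλ = λ_C × 0.1340 = 2.4263 × 0.1340 = 0.3251 pm

λ' = 45.1 + 0.3251 = 45.4251 pm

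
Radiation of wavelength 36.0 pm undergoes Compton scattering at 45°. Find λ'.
36.7106 pm

Using the Compton formula: λ' = λ + λ_C(1 − cos θ)

For θ = 45°, cos θ = √2/2 (exact) ≈ 0.7071, so:
1 − cos 45° = 1 − (√2/2) ≈ 0.2929

Δλ = λ_C × 0.2929 = 2.4263 × 0.2929 = 0.7106 pm

λ' = 36.0 + 0.7106 = 36.7106 pm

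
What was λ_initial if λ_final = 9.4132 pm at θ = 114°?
6.0000 pm

From λ' = λ + Δλ, we have λ = λ' - Δλ

First calculate the Compton shift:
Δλ = λ_C(1 - cos θ)
Δλ = 2.4263 × (1 - cos(114°))
Δλ = 2.4263 × 1.4067
Δλ = 3.4132 pm

Initial wavelength:
λ = λ' - Δλ
λ = 9.4132 - 3.4132
λ = 6.0000 pm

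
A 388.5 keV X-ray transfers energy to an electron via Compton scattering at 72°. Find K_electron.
133.8023 keV

By energy conservation: K_e = E_initial - E_final

First find the scattered photon energy:
Initial wavelength: λ = hc/E = 3.1914 pm
Compton shift: Δλ = λ_C(1 - cos(72°)) = 1.6765 pm
Final wavelength: λ' = 3.1914 + 1.6765 = 4.8679 pm
Final photon energy: E' = hc/λ' = 254.6977 keV

Electron kinetic energy:
K_e = E - E' = 388.5000 - 254.6977 = 133.8023 keV

(Intermediate values are shown rounded; full precision is carried through to the final answer.)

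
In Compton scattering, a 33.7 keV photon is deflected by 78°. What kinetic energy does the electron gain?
1.6730 keV

By energy conservation: K_e = E_initial - E_final

First find the scattered photon energy:
Initial wavelength: λ = hc/E = 36.7906 pm
Compton shift: Δλ = λ_C(1 - cos(78°)) = 1.9219 pm
Final wavelength: λ' = 36.7906 + 1.9219 = 38.7124 pm
Final photon energy: E' = hc/λ' = 32.0270 keV

Electron kinetic energy:
K_e = E - E' = 33.7000 - 32.0270 = 1.6730 keV

(Intermediate values are shown rounded; full precision is carried through to the final answer.)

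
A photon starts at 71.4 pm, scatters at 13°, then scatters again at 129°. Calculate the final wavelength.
75.4154 pm

Apply Compton shift twice:

First scattering at θ₁ = 13°:
Δλ₁ = λ_C(1 - cos(13°))
Δλ₁ = 2.4263 × 0.0256
Δλ₁ = 0.0622 pm

After first scattering:
λ₁ = 71.4 + 0.0622 = 71.4622 pm

Second scattering at θ₂ = 129°:
Δλ₂ = λ_C(1 - cos(129°))
Δλ₂ = 2.4263 × 1.6293
Δλ₂ = 3.9532 pm

Final wavelength:
λ₂ = 71.4622 + 3.9532 = 75.4154 pm

Total shift: Δλ_total = 0.0622 + 3.9532 = 4.0154 pm

(Intermediate values are shown rounded; full precision is carried through to the final answer.)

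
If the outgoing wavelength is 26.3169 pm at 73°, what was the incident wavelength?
24.6000 pm

From λ' = λ + Δλ, we have λ = λ' - Δλ

First calculate the Compton shift:
Δλ = λ_C(1 - cos θ)
Δλ = 2.4263 × (1 - cos(73°))
Δλ = 2.4263 × 0.7076
Δλ = 1.7169 pm

Initial wavelength:
λ = λ' - Δλ
λ = 26.3169 - 1.7169
λ = 24.6000 pm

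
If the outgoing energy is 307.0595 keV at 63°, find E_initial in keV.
457.0000 keV

Convert final energy to wavelength (hc ≈ 1239.842 keV·pm):
λ' = hc/E' = 1239.842 / 307.0595 = 4.0378 pm

Calculate the Compton shift:
Δλ = λ_C(1 - cos(63°))
Δλ = 2.4263 × (1 - cos(63°))
Δλ = 1.3248 pm

Initial wavelength:
λ = λ' - Δλ = 4.0378 - 1.3248 = 2.7130 pm

Initial energy:
E = hc/λ = 1239.842 / 2.7130 = 457.0000 keV

(Intermediate values are shown rounded; full precision is carried through to the final answer.)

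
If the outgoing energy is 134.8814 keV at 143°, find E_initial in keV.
256.8001 keV

Convert final energy to wavelength (hc ≈ 1239.842 keV·pm):
λ' = hc/E' = 1239.842 / 134.8814 = 9.1921 pm

Calculate the Compton shift:
Δλ = λ_C(1 - cos(143°))
Δλ = 2.4263 × (1 - cos(143°))
Δλ = 4.3640 pm

Initial wavelength:
λ = λ' - Δλ = 9.1921 - 4.3640 = 4.8280 pm

Initial energy:
E = hc/λ = 1239.842 / 4.8280 = 256.8001 keV

(Intermediate values are shown rounded; full precision is carried through to the final answer.)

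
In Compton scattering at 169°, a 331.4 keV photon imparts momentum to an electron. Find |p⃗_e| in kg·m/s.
2.5362e-22 kg·m/s

The electron is initially at rest, so by conservation of momentum:
p⃗_e = p⃗₀ − p⃗'  (incident photon momentum minus scattered photon momentum)

Photon momentum magnitudes (p = h/λ = E/c):
λ₀ = hc/E₀ = 3.7412 pm → p₀ = h/λ₀ = 1.7711e-22 kg·m/s
Δλ = λ_C(1 − cos 169°) = 4.8080 pm
λ' = 8.5493 pm → p' = h/λ' = 7.7505e-23 kg·m/s

The scattered photon makes angle θ = 169° with the incident direction, so by the law of cosines:
|p⃗_e|² = p₀² + p'² − 2p₀p'cos θ
|p⃗_e|² = (1.7711e-22)² + (7.7505e-23)² − 2·1.7711e-22·7.7505e-23·cos(169°)
|p⃗_e| = 2.5362e-22 kg·m/s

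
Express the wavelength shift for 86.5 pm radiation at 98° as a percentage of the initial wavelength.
3.1954%

Calculate the Compton shift:
Δλ = λ_C(1 - cos(98°))
Δλ = 2.4263 × (1 - cos(98°))
Δλ = 2.4263 × 1.1392
Δλ = 2.7640 pm

Percentage change:
(Δλ/λ₀) × 100 = (2.7640/86.5) × 100
= 3.1954%

(Intermediate values are shown rounded; full precision is carried through to the final answer.)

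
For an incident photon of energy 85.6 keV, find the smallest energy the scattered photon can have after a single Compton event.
64.1184 keV (at θ = 180°)

The scattered photon has minimum energy when its wavelength is maximum, i.e., when the Compton shift Δλ = λ_C(1 − cos θ) is maximum. This occurs at θ = 180° (backscattering), giving Δλ_max = 2λ_C = 4.8526 pm.

Initial wavelength: λ₀ = hc/E₀ = 14.4841 pm
Maximum final wavelength: λ'_max = λ₀ + 2λ_C = 14.4841 + 4.8526 = 19.3368 pm
Minimum final energy: E'_min = hc/λ'_max = 64.1184 keV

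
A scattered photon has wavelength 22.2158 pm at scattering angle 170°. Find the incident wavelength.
17.4000 pm

From λ' = λ + Δλ, we have λ = λ' - Δλ

First calculate the Compton shift:
Δλ = λ_C(1 - cos θ)
Δλ = 2.4263 × (1 - cos(170°))
Δλ = 2.4263 × 1.9848
Δλ = 4.8158 pm

Initial wavelength:
λ = λ' - Δλ
λ = 22.2158 - 4.8158
λ = 17.4000 pm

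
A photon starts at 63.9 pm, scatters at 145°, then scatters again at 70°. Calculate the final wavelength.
69.9103 pm

Apply Compton shift twice:

First scattering at θ₁ = 145°:
Δλ₁ = λ_C(1 - cos(145°))
Δλ₁ = 2.4263 × 1.8192
Δλ₁ = 4.4138 pm

After first scattering:
λ₁ = 63.9 + 4.4138 = 68.3138 pm

Second scattering at θ₂ = 70°:
Δλ₂ = λ_C(1 - cos(70°))
Δλ₂ = 2.4263 × 0.6580
Δλ₂ = 1.5965 pm

Final wavelength:
λ₂ = 68.3138 + 1.5965 = 69.9103 pm

Total shift: Δλ_total = 4.4138 + 1.5965 = 6.0103 pm

(Intermediate values are shown rounded; full precision is carried through to the final answer.)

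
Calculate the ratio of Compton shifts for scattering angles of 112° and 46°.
112° produces the larger shift by a factor of 4.502

Calculate both shifts using Δλ = λ_C(1 - cos θ):

For θ₁ = 46°:
Δλ₁ = 2.4263 × (1 - cos(46°))
Δλ₁ = 2.4263 × 0.3053
Δλ₁ = 0.7409 pm

For θ₂ = 112°:
Δλ₂ = 2.4263 × (1 - cos(112°))
Δλ₂ = 2.4263 × 1.3746
Δλ₂ = 3.3352 pm

The 112° angle produces the larger shift.
Ratio: 3.3352/0.7409 = 4.502

(Intermediate values are shown rounded; full precision is carried through to the final answer.)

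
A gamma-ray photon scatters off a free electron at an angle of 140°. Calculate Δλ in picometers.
4.2850 pm

Using the Compton scattering formula:
Δλ = λ_C(1 - cos θ)

where λ_C = h/(m_e·c) ≈ 2.4263 pm is the Compton wavelength of an electron.

For θ = 140°:
cos(140°) = -0.7660
1 - cos(140°) = 1.7660

Δλ = 2.4263 × 1.7660
Δλ = 4.2850 pm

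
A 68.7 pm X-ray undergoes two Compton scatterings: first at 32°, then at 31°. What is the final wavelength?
69.4152 pm

Apply Compton shift twice:

First scattering at θ₁ = 32°:
Δλ₁ = λ_C(1 - cos(32°))
Δλ₁ = 2.4263 × 0.1520
Δλ₁ = 0.3687 pm

After first scattering:
λ₁ = 68.7 + 0.3687 = 69.0687 pm

Second scattering at θ₂ = 31°:
Δλ₂ = λ_C(1 - cos(31°))
Δλ₂ = 2.4263 × 0.1428
Δλ₂ = 0.3466 pm

Final wavelength:
λ₂ = 69.0687 + 0.3466 = 69.4152 pm

Total shift: Δλ_total = 0.3687 + 0.3466 = 0.7152 pm

(Intermediate values are shown rounded; full precision is carried through to the final answer.)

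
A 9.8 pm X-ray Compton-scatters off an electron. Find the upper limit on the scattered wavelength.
14.6526 pm (at θ = 180°)

The Compton shift is Δλ = λ_C(1 − cos θ).

Since cos θ ranges from −1 to 1, the factor (1 − cos θ) ranges from 0 to 2; the maximum shift occurs at θ = 180° (backscattering):
Δλ_max = 2λ_C = 2 × 2.4263 pm = 4.8526 pm

Maximum scattered wavelength:
λ'_max = λ₀ + Δλ_max = 9.8 + 4.8526 = 14.6526 pm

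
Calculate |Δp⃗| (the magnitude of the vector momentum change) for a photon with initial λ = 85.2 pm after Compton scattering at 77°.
9.5790e-24 kg·m/s

Photon momentum magnitude is p = h/λ.

Initial momentum:
p₀ = h/λ = 6.6261e-34/8.5200e-11 = 7.7771e-24 kg·m/s

After scattering:
λ' = λ + Δλ = 85.2 + 1.8805 = 87.0805 pm
p' = h/λ' = 6.6261e-34/8.7081e-11 = 7.6091e-24 kg·m/s

Momentum is a vector; the scattered photon's direction makes angle θ = 77° with the incident direction. The magnitude of the vector change Δp⃗ = p⃗₀ − p⃗' is found from the law of cosines:
|Δp⃗|² = p₀² + p'² − 2p₀p'cos θ
|Δp⃗|² = (7.7771e-24)² + (7.6091e-24)² − 2·7.7771e-24·7.6091e-24·cos(77°)
|Δp⃗| = 9.5790e-24 kg·m/s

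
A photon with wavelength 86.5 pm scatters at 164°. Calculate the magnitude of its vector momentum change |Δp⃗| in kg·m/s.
1.4776e-23 kg·m/s

Photon momentum magnitude is p = h/λ.

Initial momentum:
p₀ = h/λ = 6.6261e-34/8.6500e-11 = 7.6602e-24 kg·m/s

After scattering:
λ' = λ + Δλ = 86.5 + 4.7586 = 91.2586 pm
p' = h/λ' = 6.6261e-34/9.1259e-11 = 7.2608e-24 kg·m/s

Momentum is a vector; the scattered photon's direction makes angle θ = 164° with the incident direction. The magnitude of the vector change Δp⃗ = p⃗₀ − p⃗' is found from the law of cosines:
|Δp⃗|² = p₀² + p'² − 2p₀p'cos θ
|Δp⃗|² = (7.6602e-24)² + (7.2608e-24)² − 2·7.6602e-24·7.2608e-24·cos(164°)
|Δp⃗| = 1.4776e-23 kg·m/s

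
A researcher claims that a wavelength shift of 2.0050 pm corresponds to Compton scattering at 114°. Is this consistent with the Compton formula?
No, inconsistent

Calculate the expected shift for θ = 114°:

Δλ_expected = λ_C(1 - cos(114°))
Δλ_expected = 2.4263 × (1 - cos(114°))
Δλ_expected = 2.4263 × 1.4067
Δλ_expected = 3.4132 pm

Given shift: 2.0050 pm
Expected shift: 3.4132 pm
Difference: 1.4082 pm

The values do not match. The given shift corresponds to θ ≈ 80.0°, not 114°.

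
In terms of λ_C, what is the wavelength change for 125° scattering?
1.5736 λ_C

The Compton shift formula is:
Δλ = λ_C(1 - cos θ)

Dividing both sides by λ_C:
Δλ/λ_C = 1 - cos θ

For θ = 125°:
Δλ/λ_C = 1 - cos(125°)
Δλ/λ_C = 1 - -0.5736
Δλ/λ_C = 1.5736

This means the shift is 1.5736 × λ_C = 3.8180 pm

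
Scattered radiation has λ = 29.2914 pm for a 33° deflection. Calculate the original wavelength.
28.9000 pm

From λ' = λ + Δλ, we have λ = λ' - Δλ

First calculate the Compton shift:
Δλ = λ_C(1 - cos θ)
Δλ = 2.4263 × (1 - cos(33°))
Δλ = 2.4263 × 0.1613
Δλ = 0.3914 pm

Initial wavelength:
λ = λ' - Δλ
λ = 29.2914 - 0.3914
λ = 28.9000 pm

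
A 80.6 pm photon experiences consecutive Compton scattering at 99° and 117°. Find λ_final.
86.9337 pm

Apply Compton shift twice:

First scattering at θ₁ = 99°:
Δλ₁ = λ_C(1 - cos(99°))
Δλ₁ = 2.4263 × 1.1564
Δλ₁ = 2.8059 pm

After first scattering:
λ₁ = 80.6 + 2.8059 = 83.4059 pm

Second scattering at θ₂ = 117°:
Δλ₂ = λ_C(1 - cos(117°))
Δλ₂ = 2.4263 × 1.4540
Δλ₂ = 3.5278 pm

Final wavelength:
λ₂ = 83.4059 + 3.5278 = 86.9337 pm

Total shift: Δλ_total = 2.8059 + 3.5278 = 6.3337 pm

(Intermediate values are shown rounded; full precision is carried through to the final answer.)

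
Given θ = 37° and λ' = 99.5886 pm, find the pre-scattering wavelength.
99.1000 pm

From λ' = λ + Δλ, we have λ = λ' - Δλ

First calculate the Compton shift:
Δλ = λ_C(1 - cos θ)
Δλ = 2.4263 × (1 - cos(37°))
Δλ = 2.4263 × 0.2014
Δλ = 0.4886 pm

Initial wavelength:
λ = λ' - Δλ
λ = 99.5886 - 0.4886
λ = 99.1000 pm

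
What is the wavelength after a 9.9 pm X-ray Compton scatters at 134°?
14.0118 pm

Using the Compton scattering formula:
λ' = λ + Δλ = λ + λ_C(1 - cos θ)

Given:
- Initial wavelength λ = 9.9 pm
- Scattering angle θ = 134°
- Compton wavelength λ_C ≈ 2.4263 pm

Calculate the shift:
Δλ = 2.4263 × (1 - cos(134°))
Δλ = 2.4263 × 1.6947
Δλ = 4.1118 pm

Final wavelength:
λ' = 9.9 + 4.1118 = 14.0118 pm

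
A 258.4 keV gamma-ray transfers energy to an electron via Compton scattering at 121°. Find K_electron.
112.0905 keV

By energy conservation: K_e = E_initial - E_final

First find the scattered photon energy:
Initial wavelength: λ = hc/E = 4.7982 pm
Compton shift: Δλ = λ_C(1 - cos(121°)) = 3.6760 pm
Final wavelength: λ' = 4.7982 + 3.6760 = 8.4741 pm
Final photon energy: E' = hc/λ' = 146.3095 keV

Electron kinetic energy:
K_e = E - E' = 258.4000 - 146.3095 = 112.0905 keV

(Intermediate values are shown rounded; full precision is carried through to the final answer.)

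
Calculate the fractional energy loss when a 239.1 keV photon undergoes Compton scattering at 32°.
0.0664 (or 6.64%)

Calculate initial and final photon energies:

Initial: E₀ = 239.1 keV → λ₀ = 5.1855 pm
Compton shift: Δλ = 0.3687 pm
Final wavelength: λ' = 5.5541 pm
Final energy: E' = 223.2286 keV

Fractional energy loss:
(E₀ - E')/E₀ = (239.1000 - 223.2286)/239.1000
= 15.8714/239.1000
= 0.0664
= 6.64%

(Intermediate values are shown rounded; full precision is carried through to the final answer.)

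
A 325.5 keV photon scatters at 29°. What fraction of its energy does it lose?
0.0740 (or 7.40%)

Calculate initial and final photon energies:

Initial: E₀ = 325.5 keV → λ₀ = 3.8090 pm
Compton shift: Δλ = 0.3042 pm
Final wavelength: λ' = 4.1132 pm
Final energy: E' = 301.4264 keV

Fractional energy loss:
(E₀ - E')/E₀ = (325.5000 - 301.4264)/325.5000
= 24.0736/325.5000
= 0.0740
= 7.40%

(Intermediate values are shown rounded; full precision is carried through to the final answer.)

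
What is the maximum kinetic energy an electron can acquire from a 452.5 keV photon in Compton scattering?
289.2040 keV

Maximum energy transfer occurs at θ = 180° (backscattering).

Initial photon: E₀ = 452.5 keV → λ₀ = 2.7400 pm

Maximum Compton shift (at 180°):
Δλ_max = 2λ_C = 2 × 2.4263 = 4.8526 pm

Final wavelength:
λ' = 2.7400 + 4.8526 = 7.5926 pm

Minimum photon energy (maximum energy to electron):
E'_min = hc/λ' = 163.2960 keV

Maximum electron kinetic energy:
K_max = E₀ - E'_min = 452.5000 - 163.2960 = 289.2040 keV

(Intermediate values are shown rounded; full precision is carried through to the final answer.)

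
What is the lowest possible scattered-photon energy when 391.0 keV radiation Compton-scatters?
154.5249 keV (at θ = 180°)

The scattered photon has minimum energy when its wavelength is maximum, i.e., when the Compton shift Δλ = λ_C(1 − cos θ) is maximum. This occurs at θ = 180° (backscattering), giving Δλ_max = 2λ_C = 4.8526 pm.

Initial wavelength: λ₀ = hc/E₀ = 3.1710 pm
Maximum final wavelength: λ'_max = λ₀ + 2λ_C = 3.1710 + 4.8526 = 8.0236 pm
Minimum final energy: E'_min = hc/λ'_max = 154.5249 keV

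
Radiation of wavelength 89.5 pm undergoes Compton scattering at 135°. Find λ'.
93.6420 pm

Using the Compton formula: λ' = λ + λ_C(1 − cos θ)

For θ = 135°, cos θ = -√2/2 (exact) ≈ -0.7071, so:
1 − cos 135° = 1 − (-√2/2) ≈ 1.7071

Δλ = λ_C × 1.7071 = 2.4263 × 1.7071 = 4.1420 pm

λ' = 89.5 + 4.1420 = 93.6420 pm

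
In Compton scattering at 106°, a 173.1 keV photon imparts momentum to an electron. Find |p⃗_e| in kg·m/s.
1.2659e-22 kg·m/s

The electron is initially at rest, so by conservation of momentum:
p⃗_e = p⃗₀ − p⃗'  (incident photon momentum minus scattered photon momentum)

Photon momentum magnitudes (p = h/λ = E/c):
λ₀ = hc/E₀ = 7.1626 pm → p₀ = h/λ₀ = 9.2510e-23 kg·m/s
Δλ = λ_C(1 − cos 106°) = 3.0951 pm
λ' = 10.2577 pm → p' = h/λ' = 6.4596e-23 kg·m/s

The scattered photon makes angle θ = 106° with the incident direction, so by the law of cosines:
|p⃗_e|² = p₀² + p'² − 2p₀p'cos θ
|p⃗_e|² = (9.2510e-23)² + (6.4596e-23)² − 2·9.2510e-23·6.4596e-23·cos(106°)
|p⃗_e| = 1.2659e-22 kg·m/s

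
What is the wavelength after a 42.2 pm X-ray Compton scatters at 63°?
43.5248 pm

Using the Compton scattering formula:
λ' = λ + Δλ = λ + λ_C(1 - cos θ)

Given:
- Initial wavelength λ = 42.2 pm
- Scattering angle θ = 63°
- Compton wavelength λ_C ≈ 2.4263 pm

Calculate the shift:
Δλ = 2.4263 × (1 - cos(63°))
Δλ = 2.4263 × 0.5460
Δλ = 1.3248 pm

Final wavelength:
λ' = 42.2 + 1.3248 = 43.5248 pm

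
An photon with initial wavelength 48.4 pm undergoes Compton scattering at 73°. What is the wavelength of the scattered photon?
50.1169 pm

Using the Compton scattering formula:
λ' = λ + Δλ = λ + λ_C(1 - cos θ)

Given:
- Initial wavelength λ = 48.4 pm
- Scattering angle θ = 73°
- Compton wavelength λ_C ≈ 2.4263 pm

Calculate the shift:
Δλ = 2.4263 × (1 - cos(73°))
Δλ = 2.4263 × 0.7076
Δλ = 1.7169 pm

Final wavelength:
λ' = 48.4 + 1.7169 = 50.1169 pm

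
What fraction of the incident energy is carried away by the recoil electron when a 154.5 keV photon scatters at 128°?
0.3282 (or 32.82%)

Calculate initial and final photon energies:

Initial: E₀ = 154.5 keV → λ₀ = 8.0249 pm
Compton shift: Δλ = 3.9201 pm
Final wavelength: λ' = 11.9450 pm
Final energy: E' = 103.7962 keV

Fractional energy loss:
(E₀ - E')/E₀ = (154.5000 - 103.7962)/154.5000
= 50.7038/154.5000
= 0.3282
= 32.82%

(Intermediate values are shown rounded; full precision is carried through to the final answer.)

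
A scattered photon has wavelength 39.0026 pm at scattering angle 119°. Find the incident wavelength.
35.4000 pm

From λ' = λ + Δλ, we have λ = λ' - Δλ

First calculate the Compton shift:
Δλ = λ_C(1 - cos θ)
Δλ = 2.4263 × (1 - cos(119°))
Δλ = 2.4263 × 1.4848
Δλ = 3.6026 pm

Initial wavelength:
λ = λ' - Δλ
λ = 39.0026 - 3.6026
λ = 35.4000 pm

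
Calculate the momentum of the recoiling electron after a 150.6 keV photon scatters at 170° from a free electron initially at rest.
1.3079e-22 kg·m/s

The electron is initially at rest, so by conservation of momentum:
p⃗_e = p⃗₀ − p⃗'  (incident photon momentum minus scattered photon momentum)

Photon momentum magnitudes (p = h/λ = E/c):
λ₀ = hc/E₀ = 8.2327 pm → p₀ = h/λ₀ = 8.0485e-23 kg·m/s
Δλ = λ_C(1 − cos 170°) = 4.8158 pm
λ' = 13.0484 pm → p' = h/λ' = 5.0781e-23 kg·m/s

The scattered photon makes angle θ = 170° with the incident direction, so by the law of cosines:
|p⃗_e|² = p₀² + p'² − 2p₀p'cos θ
|p⃗_e|² = (8.0485e-23)² + (5.0781e-23)² − 2·8.0485e-23·5.0781e-23·cos(170°)
|p⃗_e| = 1.3079e-22 kg·m/s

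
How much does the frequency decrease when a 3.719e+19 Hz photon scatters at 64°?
5.378e+18 Hz (decrease)

Convert frequency to wavelength (c = 299792458 m/s):
λ₀ = c/f₀ = 299792458/3.719e+19 = 8.0611040e-12 m = 8.0611 pm

Calculate Compton shift:
Δλ = λ_C(1 - cos(64°)) = 1.3627 pm

Final wavelength:
λ' = λ₀ + Δλ = 8.0611 + 1.3627 = 9.4238 pm

Final frequency:
f' = c/λ' = 299792458/9.4237898e-12 = 3.1812303e+19 Hz

Frequency shift (decrease):
Δf = f₀ - f' = 3.719e+19 - 3.1812303e+19 = 5.378e+18 Hz

(Intermediate values are shown rounded; full precision is carried through to the final answer.)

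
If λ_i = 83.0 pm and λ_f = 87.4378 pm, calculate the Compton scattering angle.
146.00°

First find the wavelength shift:
Δλ = λ' - λ = 87.4378 - 83.0 = 4.4378 pm

Using Δλ = λ_C(1 - cos θ), with λ_C = h/(m_e·c) ≈ 2.42631024 pm:
cos θ = 1 - Δλ/λ_C
cos θ = 1 - 4.4378/2.42631024
cos θ = -0.829032

θ = arccos(-0.829032)
θ = 146.00°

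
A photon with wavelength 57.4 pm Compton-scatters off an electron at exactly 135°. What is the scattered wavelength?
61.5420 pm

Using the Compton formula: λ' = λ + λ_C(1 − cos θ)

For θ = 135°, cos θ = -√2/2 (exact) ≈ -0.7071, so:
1 − cos 135° = 1 − (-√2/2) ≈ 1.7071

Δλ = λ_C × 1.7071 = 2.4263 × 1.7071 = 4.1420 pm

λ' = 57.4 + 4.1420 = 61.5420 pm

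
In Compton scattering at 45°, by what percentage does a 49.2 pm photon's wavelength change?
1.4444%

Calculate the Compton shift:
Δλ = λ_C(1 - cos(45°))
Δλ = 2.4263 × (1 - cos(45°))
Δλ = 2.4263 × 0.2929
Δλ = 0.7106 pm

Percentage change:
(Δλ/λ₀) × 100 = (0.7106/49.2) × 100
= 1.4444%

(Intermediate values are shown rounded; full precision is carried through to the final answer.)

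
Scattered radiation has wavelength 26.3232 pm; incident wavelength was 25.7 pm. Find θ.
42.00°

First find the wavelength shift:
Δλ = λ' - λ = 26.3232 - 25.7 = 0.6232 pm

Using Δλ = λ_C(1 - cos θ), with λ_C = h/(m_e·c) ≈ 2.42631024 pm:
cos θ = 1 - Δλ/λ_C
cos θ = 1 - 0.6232/2.42631024
cos θ = 0.743149

θ = arccos(0.743149)
θ = 42.00°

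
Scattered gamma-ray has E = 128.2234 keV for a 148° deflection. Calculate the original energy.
239.1001 keV

Convert final energy to wavelength (hc ≈ 1239.842 keV·pm):
λ' = hc/E' = 1239.842 / 128.2234 = 9.6694 pm

Calculate the Compton shift:
Δλ = λ_C(1 - cos(148°))
Δλ = 2.4263 × (1 - cos(148°))
Δλ = 4.4839 pm

Initial wavelength:
λ = λ' - Δλ = 9.6694 - 4.4839 = 5.1855 pm

Initial energy:
E = hc/λ = 1239.842 / 5.1855 = 239.1001 keV

(Intermediate values are shown rounded; full precision is carried through to the final answer.)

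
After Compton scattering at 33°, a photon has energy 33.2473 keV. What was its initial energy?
33.6000 keV

Convert final energy to wavelength (hc ≈ 1239.842 keV·pm):
λ' = hc/E' = 1239.842 / 33.2473 = 37.2915 pm

Calculate the Compton shift:
Δλ = λ_C(1 - cos(33°))
Δλ = 2.4263 × (1 - cos(33°))
Δλ = 0.3914 pm

Initial wavelength:
λ = λ' - Δλ = 37.2915 - 0.3914 = 36.9001 pm

Initial energy:
E = hc/λ = 1239.842 / 36.9001 = 33.6000 keV

(Intermediate values are shown rounded; full precision is carried through to the final answer.)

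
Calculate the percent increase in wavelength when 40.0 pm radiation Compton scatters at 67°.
3.6957%

Calculate the Compton shift:
Δλ = λ_C(1 - cos(67°))
Δλ = 2.4263 × (1 - cos(67°))
Δλ = 2.4263 × 0.6093
Δλ = 1.4783 pm

Percentage change:
(Δλ/λ₀) × 100 = (1.4783/40.0) × 100
= 3.6957%

(Intermediate values are shown rounded; full precision is carried through to the final answer.)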